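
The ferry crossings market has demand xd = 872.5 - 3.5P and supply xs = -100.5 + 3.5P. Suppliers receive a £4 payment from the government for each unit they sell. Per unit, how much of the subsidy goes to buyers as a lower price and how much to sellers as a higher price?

Pre-subsidy: 872.5 - 3.5P = -100.5 + 3.5P gives P* = 139, x* = 386.
With the subsidy, sellers receive Ps = Pb + 4 for each unit, where Pb is the price buyers pay.
Supply in terms of Pb becomes xs = -100.5 + 3.5(Pb + 4) = -86.5 + 3.5Pb. Setting this equal to demand: 872.5 - 3.5Pb = -86.5 + 3.5Pb, so Pb = 137.
Sellers receive Ps = 137 + 4 = 141; x' = 872.5 − 3.5·137 = 393.
Buyers' price falls by P* − Pb = 139 − 137 = 2; sellers' price rises by Ps − P* = 141 − 139 = 2.

Buyers gain £2 per unit; sellers gain £2 per unit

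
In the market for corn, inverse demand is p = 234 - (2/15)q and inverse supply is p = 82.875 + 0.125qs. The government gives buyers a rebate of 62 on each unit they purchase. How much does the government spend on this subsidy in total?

Pre-subsidy: 234 - (2/15)q = 82.875 + 0.125q gives q* = 585 and p* = 156.
With the rebate, buyers effectively pay pb = ps − 62, where ps is the price sellers receive.
On the curves, pb = 234 - (2/15)q and ps = 82.875 + 0.125q; the wedge ps − pb = 62 gives 82.875 + 0.125q − (234 - (2/15)q) = 62, so q' = 825.
Then pb = 234 − (2/15)·825 = 124 and ps = 82.875 + 0.125·825 = 186.
Government outlay = subsidy × quantity = 62 × 825 = 51150.

Government cost = 51150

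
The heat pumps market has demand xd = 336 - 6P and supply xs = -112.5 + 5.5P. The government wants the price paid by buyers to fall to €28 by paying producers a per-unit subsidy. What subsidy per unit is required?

At a buyer price of 28, quantity demanded is 336 − 6·28 = 168.
Sellers supply 168 only when they receive Ps with -112.5 + 5.5·Ps = 168, i.e. Ps = 51.
s = Ps − Pb = 51 − 28 = 23.

Required subsidy s = €23 per unit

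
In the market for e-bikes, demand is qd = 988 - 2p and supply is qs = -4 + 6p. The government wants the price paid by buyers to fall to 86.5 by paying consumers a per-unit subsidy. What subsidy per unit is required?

At a buyer price of 86.5, quantity demanded is 988 − 2·86.5 = 815.
Sellers supply 815 only when they receive ps with -4 + 6·ps = 815, i.e. ps = 136.5.
s = ps − pb = 136.5 − 86.5 = 50.

Required subsidy s = 50 per unit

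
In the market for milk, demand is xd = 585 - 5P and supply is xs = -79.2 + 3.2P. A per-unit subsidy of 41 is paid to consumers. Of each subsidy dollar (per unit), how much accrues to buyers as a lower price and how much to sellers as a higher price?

Buyers gain 16 per unit; sellers gain 25 per unit

Pre-subsidy: 585 - 5P = -79.2 + 3.2P gives P* = 81, x* = 180.
With the rebate, buyers effectively pay Pb = Ps − 41, where Ps is the price sellers receive.
Demand in terms of Ps becomes xd = 585 − 5(Ps − 41) = 790 - 5Ps. Setting this equal to supply: 790 - 5Ps = -79.2 + 3.2Ps, so Ps = 106.
Buyers pay Pb = 106 − 41 = 65; x' = -79.2 + 3.2·106 = 260.
Buyers' price falls by P* − Pb = 81 − 65 = 16; sellers' price rises by Ps − P* = 106 − 81 = 25.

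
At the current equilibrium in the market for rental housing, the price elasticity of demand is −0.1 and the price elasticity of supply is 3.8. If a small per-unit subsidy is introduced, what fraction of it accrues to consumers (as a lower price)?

Consumer share = 38/39

For a small subsidy around the equilibrium, the benefit split depends on the relative slopes, which at a point are proportional to the elasticities.
Buyer share = εs/(εs + |εd|) = 3.8/(3.8 + 0.1) = 38/39; seller share = |εd|/(εs + |εd|) = 1/39.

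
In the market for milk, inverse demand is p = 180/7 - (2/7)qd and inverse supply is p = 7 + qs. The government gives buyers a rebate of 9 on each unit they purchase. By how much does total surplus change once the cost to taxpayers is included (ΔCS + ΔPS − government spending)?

Net change in total surplus = -31.5

Pre-subsidy: 180/7 - (2/7)q = 7 + q gives q* = 131/9 and p* = 194/9.
With the rebate, buyers effectively pay pb = ps − 9, where ps is the price sellers receive.
On the curves, pb = 180/7 - (2/7)q and ps = 7 + q; the wedge ps − pb = 9 gives 7 + q − (180/7 - (2/7)q) = 9, so q' = 194/9.
Then pb = 180/7 − (2/7)·(194/9) = 176/9 and ps = 7 + 1·(194/9) = 257/9.
ΔCS = ½(131/9 + 194/9)(194/9 − 176/9) = 325/9; ΔPS = ½(131/9 + 194/9)(257/9 − 194/9) = 2275/18.
Government spending = 9 × 194/9 = 194.
Net change = 325/9 + 2275/18 − 194 = -31.5. The loss equals the DWL triangle ½·9·7.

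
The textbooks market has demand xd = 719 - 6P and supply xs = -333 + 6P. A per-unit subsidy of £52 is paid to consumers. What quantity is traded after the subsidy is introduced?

Pre-subsidy: 719 - 6P = -333 + 6P gives P* = 263/3, x* = 193.
With the rebate, buyers effectively pay Pb = Ps − 52, where Ps is the price sellers receive.
Demand in terms of Ps becomes xd = 719 − 6(Ps − 52) = 1031 - 6Ps. Setting this equal to supply: 1031 - 6Ps = -333 + 6Ps, so Ps = 341/3.
Buyers pay Pb = 341/3 − 52 = 185/3; x' = -333 + 6·(341/3) = 349.

x' = 349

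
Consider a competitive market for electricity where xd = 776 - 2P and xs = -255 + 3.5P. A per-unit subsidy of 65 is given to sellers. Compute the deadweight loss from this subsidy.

Deadweight loss = 29575/11

Pre-subsidy: 776 - 2P = -255 + 3.5P gives P* = 2062/11, x* = 4412/11.
With the subsidy, sellers receive Ps = Pb + 65 for each unit, where Pb is the price buyers pay.
Supply in terms of Pb becomes xs = -255 + 3.5(Pb + 65) = -27.5 + 3.5Pb. Setting this equal to demand: 776 - 2Pb = -27.5 + 3.5Pb, so Pb = 1607/11.
Sellers receive Ps = 1607/11 + 65 = 2322/11; x' = 776 − 2·(1607/11) = 5322/11.
The subsidy expands output by 5322/11 − 4412/11 = 910/11 past the efficient level; on those units the gap between marginal cost and willingness to pay runs from 0 up to 65.
DWL = ½ × 65 × 910/11 = 29575/11.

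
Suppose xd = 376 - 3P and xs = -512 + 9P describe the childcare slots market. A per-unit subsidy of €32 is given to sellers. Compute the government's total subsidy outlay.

Pre-subsidy: 376 - 3P = -512 + 9P gives P* = 74, x* = 154.
With the subsidy, sellers receive Ps = Pb + 32 for each unit, where Pb is the price buyers pay.
Supply in terms of Pb becomes xs = -512 + 9(Pb + 32) = -224 + 9Pb. Setting this equal to demand: 376 - 3Pb = -224 + 9Pb, so Pb = 50.
Sellers receive Ps = 50 + 32 = 82; x' = 376 − 3·50 = 226.
Government outlay = subsidy × quantity = 32 × 226 = 7232.

Government cost = €7232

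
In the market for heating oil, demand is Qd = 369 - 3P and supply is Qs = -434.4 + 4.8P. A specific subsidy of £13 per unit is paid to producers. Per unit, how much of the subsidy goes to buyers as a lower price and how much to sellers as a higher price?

Pre-subsidy: 369 - 3P = -434.4 + 4.8P gives P* = 103, Q* = 60.
With the subsidy, sellers receive Ps = Pb + 13 for each unit, where Pb is the price buyers pay.
Supply in terms of Pb becomes Qs = -434.4 + 4.8(Pb + 13) = -372 + 4.8Pb. Setting this equal to demand: 369 - 3Pb = -372 + 4.8Pb, so Pb = 95.
Sellers receive Ps = 95 + 13 = 108; Q' = 369 − 3·95 = 84.
Buyers' price falls by P* − Pb = 103 − 95 = 8; sellers' price rises by Ps − P* = 108 − 103 = 5.

Buyers gain £8 per unit; sellers gain £5 per unit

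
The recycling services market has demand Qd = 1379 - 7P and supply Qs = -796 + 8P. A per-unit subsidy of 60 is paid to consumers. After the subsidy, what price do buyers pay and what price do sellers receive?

Pre-subsidy: 1379 - 7P = -796 + 8P gives P* = 145, Q* = 364.
With the rebate, buyers effectively pay Pb = Ps − 60, where Ps is the price sellers receive.
Demand in terms of Ps becomes Qd = 1379 − 7(Ps − 60) = 1799 - 7Ps. Setting this equal to supply: 1799 - 7Ps = -796 + 8Ps, so Ps = 173.
Buyers pay Pb = 173 − 60 = 113; Q' = -796 + 8·173 = 588.

Buyers pay 113; sellers receive 173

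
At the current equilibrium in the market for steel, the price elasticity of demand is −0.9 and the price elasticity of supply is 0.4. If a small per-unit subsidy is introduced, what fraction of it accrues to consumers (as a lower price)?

Consumer share = 4/13

For a small subsidy around the equilibrium, the benefit split depends on the relative slopes, which at a point are proportional to the elasticities.
Buyer share = εs/(εs + |εd|) = 0.4/(0.4 + 0.9) = 4/13; seller share = |εd|/(εs + |εd|) = 9/13.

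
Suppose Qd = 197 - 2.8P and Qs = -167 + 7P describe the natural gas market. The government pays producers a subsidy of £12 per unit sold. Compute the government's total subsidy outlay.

Government cost = £1404

Pre-subsidy: 197 - 2.8P = -167 + 7P gives P* = 260/7, Q* = 93.
With the subsidy, sellers receive Ps = Pb + 12 for each unit, where Pb is the price buyers pay.
Supply in terms of Pb becomes Qs = -167 + 7(Pb + 12) = -83 + 7Pb. Setting this equal to demand: 197 - 2.8Pb = -83 + 7Pb, so Pb = 200/7.
Sellers receive Ps = 200/7 + 12 = 284/7; Q' = 197 − 2.8·(200/7) = 117.
Government outlay = subsidy × quantity = 12 × 117 = 1404.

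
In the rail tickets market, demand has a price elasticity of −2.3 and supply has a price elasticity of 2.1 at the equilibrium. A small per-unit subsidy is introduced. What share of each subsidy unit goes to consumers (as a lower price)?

For a small subsidy around the equilibrium, the benefit split depends on the relative slopes, which at a point are proportional to the elasticities.
Buyer share = εs/(εs + |εd|) = 2.1/(2.1 + 2.3) = 21/44; seller share = |εd|/(εs + |εd|) = 23/44.

Consumer share = 21/44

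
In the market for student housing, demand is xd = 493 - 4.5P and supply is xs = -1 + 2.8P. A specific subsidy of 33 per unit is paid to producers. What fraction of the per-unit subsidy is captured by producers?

Producer share = 45/73

Pre-subsidy: 493 - 4.5P = -1 + 2.8P gives P* = 4940/73, x* = 13759/73.
With the subsidy, sellers receive Ps = Pb + 33 for each unit, where Pb is the price buyers pay.
Supply in terms of Pb becomes xs = -1 + 2.8(Pb + 33) = 91.4 + 2.8Pb. Setting this equal to demand: 493 - 4.5Pb = 91.4 + 2.8Pb, so Pb = 4016/73.
Sellers receive Ps = 4016/73 + 33 = 6425/73; x' = 493 − 4.5·(4016/73) = 17917/73.
Buyers' price falls by P* − Pb = 4940/73 − 4016/73 = 924/73; sellers' price rises by Ps − P* = 6425/73 − 4940/73 = 1485/73.
So producers capture (1485/73)/33 = 45/73 of each unit of subsidy.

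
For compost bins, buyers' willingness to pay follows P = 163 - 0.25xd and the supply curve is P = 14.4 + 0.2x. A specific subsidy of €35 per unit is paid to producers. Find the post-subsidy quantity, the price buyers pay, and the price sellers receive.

Pre-subsidy: 163 - 0.25x = 14.4 + 0.2x gives x* = 2972/9 and P* = 724/9.
With the subsidy, sellers receive Ps = Pb + 35 for each unit, where Pb is the price buyers pay.
On the curves, Pb = 163 - 0.25x and Ps = 14.4 + 0.2x; the wedge Ps − Pb = 35 gives 14.4 + 0.2x − (163 - 0.25x) = 35, so x' = 408.
Then Pb = 163 − 0.25·408 = 61 and Ps = 14.4 + 0.2·408 = 96.

x' = 408; buyers pay €61; sellers receive €96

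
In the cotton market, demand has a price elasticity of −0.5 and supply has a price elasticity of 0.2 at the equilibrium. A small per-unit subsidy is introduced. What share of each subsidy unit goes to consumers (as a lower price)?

Consumer share = 2/7

For a small subsidy around the equilibrium, the benefit split depends on the relative slopes, which at a point are proportional to the elasticities.
Buyer share = εs/(εs + |εd|) = 0.2/(0.2 + 0.5) = 2/7; seller share = |εd|/(εs + |εd|) = 5/7.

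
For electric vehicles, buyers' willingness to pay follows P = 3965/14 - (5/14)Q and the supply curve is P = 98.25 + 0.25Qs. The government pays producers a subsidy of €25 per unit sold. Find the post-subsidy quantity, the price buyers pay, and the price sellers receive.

Q' = 5879/17; buyers pay 2715/17; sellers receive 3140/17

Pre-subsidy: 3965/14 - (5/14)Q = 98.25 + 0.25Q gives Q* = 5179/17 and P* = 2965/17.
With the subsidy, sellers receive Ps = Pb + 25 for each unit, where Pb is the price buyers pay.
On the curves, Pb = 3965/14 - (5/14)Q and Ps = 98.25 + 0.25Q; the wedge Ps − Pb = 25 gives 98.25 + 0.25Q − (3965/14 - (5/14)Q) = 25, so Q' = 5879/17.
Then Pb = 3965/14 − (5/14)·(5879/17) = 2715/17 and Ps = 98.25 + 0.25·(5879/17) = 3140/17.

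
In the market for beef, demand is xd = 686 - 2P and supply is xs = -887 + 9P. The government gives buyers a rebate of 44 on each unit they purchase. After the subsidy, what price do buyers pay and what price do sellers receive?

Pre-subsidy: 686 - 2P = -887 + 9P gives P* = 143, x* = 400.
With the rebate, buyers effectively pay Pb = Ps − 44, where Ps is the price sellers receive.
Demand in terms of Ps becomes xd = 686 − 2(Ps − 44) = 774 - 2Ps. Setting this equal to supply: 774 - 2Ps = -887 + 9Ps, so Ps = 151.
Buyers pay Pb = 151 − 44 = 107; x' = -887 + 9·151 = 472.

Buyers pay 107; sellers receive 151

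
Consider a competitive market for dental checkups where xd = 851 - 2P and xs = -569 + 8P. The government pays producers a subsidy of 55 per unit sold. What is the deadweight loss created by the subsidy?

Pre-subsidy: 851 - 2P = -569 + 8P gives P* = 142, x* = 567.
With the subsidy, sellers receive Ps = Pb + 55 for each unit, where Pb is the price buyers pay.
Supply in terms of Pb becomes xs = -569 + 8(Pb + 55) = -129 + 8Pb. Setting this equal to demand: 851 - 2Pb = -129 + 8Pb, so Pb = 98.
Sellers receive Ps = 98 + 55 = 153; x' = 851 − 2·98 = 655.
The subsidy expands output by 655 − 567 = 88 past the efficient level; on those units the gap between marginal cost and willingness to pay runs from 0 up to 55.
DWL = ½ × 55 × 88 = 2420.

Deadweight loss = 2420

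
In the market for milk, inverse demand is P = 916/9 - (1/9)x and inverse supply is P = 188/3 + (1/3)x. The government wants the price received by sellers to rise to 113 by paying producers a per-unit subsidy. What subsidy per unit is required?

Required subsidy s = 28 per unit

At a seller price of 113, quantity supplied is -188 + 3·113 = 151.
Buyers absorb 151 only when they pay Pb = 916/9 − (1/9)·151 = 85.
s = Ps − Pb = 113 − 85 = 28.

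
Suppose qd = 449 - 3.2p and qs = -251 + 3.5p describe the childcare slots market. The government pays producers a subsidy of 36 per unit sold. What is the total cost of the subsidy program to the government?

Pre-subsidy: 449 - 3.2p = -251 + 3.5p gives p* = 7000/67, q* = 7683/67.
With the subsidy, sellers receive ps = pb + 36 for each unit, where pb is the price buyers pay.
Supply in terms of pb becomes qs = -251 + 3.5(pb + 36) = -125 + 3.5pb. Setting this equal to demand: 449 - 3.2pb = -125 + 3.5pb, so pb = 5740/67.
Sellers receive ps = 5740/67 + 36 = 8152/67; q' = 449 − 3.2·(5740/67) = 11715/67.
Government outlay = subsidy × quantity = 36 × 11715/67 = 421740/67.

Government cost = 421740/67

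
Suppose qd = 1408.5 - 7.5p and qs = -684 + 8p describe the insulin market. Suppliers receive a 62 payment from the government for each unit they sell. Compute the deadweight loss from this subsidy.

Deadweight loss = 7440

Pre-subsidy: 1408.5 - 7.5p = -684 + 8p gives p* = 135, q* = 396.
With the subsidy, sellers receive ps = pb + 62 for each unit, where pb is the price buyers pay.
Supply in terms of pb becomes qs = -684 + 8(pb + 62) = -188 + 8pb. Setting this equal to demand: 1408.5 - 7.5pb = -188 + 8pb, so pb = 103.
Sellers receive ps = 103 + 62 = 165; q' = 1408.5 − 7.5·103 = 636.
The subsidy expands output by 636 − 396 = 240 past the efficient level; on those units the gap between marginal cost and willingness to pay runs from 0 up to 62.
DWL = ½ × 62 × 240 = 7440.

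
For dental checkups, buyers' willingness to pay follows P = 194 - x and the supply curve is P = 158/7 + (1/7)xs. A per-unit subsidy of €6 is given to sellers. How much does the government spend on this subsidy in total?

Pre-subsidy: 194 - x = 158/7 + (1/7)x gives x* = 150 and P* = 44.
With the subsidy, sellers receive Ps = Pb + 6 for each unit, where Pb is the price buyers pay.
On the curves, Pb = 194 - x and Ps = 158/7 + (1/7)x; the wedge Ps − Pb = 6 gives 158/7 + (1/7)x − (194 - x) = 6, so x' = 155.25.
Then Pb = 194 − 1·155.25 = 38.75 and Ps = 158/7 + (1/7)·155.25 = 44.75.
Government outlay = subsidy × quantity = 6 × 155.25 = 931.5.

Government cost = €931.5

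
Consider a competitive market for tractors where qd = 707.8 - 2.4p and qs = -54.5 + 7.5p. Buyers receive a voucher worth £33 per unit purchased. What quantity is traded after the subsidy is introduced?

Pre-subsidy: 707.8 - 2.4p = -54.5 + 7.5p gives p* = 77, q* = 523.
With the rebate, buyers effectively pay pb = ps − 33, where ps is the price sellers receive.
Demand in terms of ps becomes qd = 707.8 − 2.4(ps − 33) = 787 - 2.4ps. Setting this equal to supply: 787 - 2.4ps = -54.5 + 7.5ps, so ps = 85.
Buyers pay pb = 85 − 33 = 52; q' = -54.5 + 7.5·85 = 583.

q' = 583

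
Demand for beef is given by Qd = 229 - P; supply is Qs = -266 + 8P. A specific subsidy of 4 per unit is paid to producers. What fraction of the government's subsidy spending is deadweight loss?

Pre-subsidy: 229 - P = -266 + 8P gives P* = 55, Q* = 174.
With the subsidy, sellers receive Ps = Pb + 4 for each unit, where Pb is the price buyers pay.
Supply in terms of Pb becomes Qs = -266 + 8(Pb + 4) = -234 + 8Pb. Setting this equal to demand: 229 - Pb = -234 + 8Pb, so Pb = 463/9.
Sellers receive Ps = 463/9 + 4 = 499/9; Q' = 229 − 1·(463/9) = 1598/9.
ΔCS = ½(174 + 1598/9)(55 − 463/9) = 50624/81; ΔPS = ½(174 + 1598/9)(499/9 − 55) = 6328/81.
Government spending = 4 × 1598/9 = 6392/9.
DWL = ½ × 4 × (1598/9 − 174) = 64/9; fraction = (64/9) / (6392/9) = 8/799.

DWL / government spending = 8/799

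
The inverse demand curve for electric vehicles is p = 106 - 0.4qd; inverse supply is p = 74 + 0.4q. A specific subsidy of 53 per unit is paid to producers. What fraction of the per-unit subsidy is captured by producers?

Pre-subsidy: 106 - 0.4q = 74 + 0.4q gives q* = 40 and p* = 90.
With the subsidy, sellers receive ps = pb + 53 for each unit, where pb is the price buyers pay.
On the curves, pb = 106 - 0.4q and ps = 74 + 0.4q; the wedge ps − pb = 53 gives 74 + 0.4q − (106 - 0.4q) = 53, so q' = 106.25.
Then pb = 106 − 0.4·106.25 = 63.5 and ps = 74 + 0.4·106.25 = 116.5.
Buyers' price falls by p* − pb = 90 − 63.5 = 26.5; sellers' price rises by ps − p* = 116.5 − 90 = 26.5.
So producers capture 26.5/53 = 0.5 of each unit of subsidy.

Producer share = 0.5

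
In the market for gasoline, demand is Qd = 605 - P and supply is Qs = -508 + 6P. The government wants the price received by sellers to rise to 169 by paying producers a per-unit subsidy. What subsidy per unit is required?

Required subsidy s = 70 per unit

At a seller price of 169, quantity supplied is -508 + 6·169 = 506.
Buyers absorb 506 only when they pay Pb with 605 − 1·Pb = 506, i.e. Pb = 99.
s = Ps − Pb = 169 − 99 = 70.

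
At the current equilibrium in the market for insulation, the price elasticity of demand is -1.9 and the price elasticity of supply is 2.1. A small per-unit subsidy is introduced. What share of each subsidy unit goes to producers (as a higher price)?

For a small subsidy around the equilibrium, the benefit split depends on the relative slopes, which at a point are proportional to the elasticities.
Buyer share = εs/(εs + |εd|) = 2.1/(2.1 + 1.9) = 0.525; seller share = |εd|/(εs + |εd|) = 0.475.
So producers capture 0.475 of the subsidy.

Producer share = 0.475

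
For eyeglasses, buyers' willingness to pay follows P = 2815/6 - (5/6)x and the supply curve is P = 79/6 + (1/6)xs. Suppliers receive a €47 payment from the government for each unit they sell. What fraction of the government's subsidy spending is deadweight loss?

Pre-subsidy: 2815/6 - (5/6)x = 79/6 + (1/6)x gives x* = 456 and P* = 535/6.
With the subsidy, sellers receive Ps = Pb + 47 for each unit, where Pb is the price buyers pay.
On the curves, Pb = 2815/6 - (5/6)x and Ps = 79/6 + (1/6)x; the wedge Ps − Pb = 47 gives 79/6 + (1/6)x − (2815/6 - (5/6)x) = 47, so x' = 503.
Then Pb = 2815/6 − (5/6)·503 = 50 and Ps = 79/6 + (1/6)·503 = 97.
ΔCS = ½(456 + 503)(535/6 − 50) = 225365/12; ΔPS = ½(456 + 503)(97 − 535/6) = 45073/12.
Government spending = 47 × 503 = 23641.
DWL = ½ × 47 × (503 − 456) = 1104.5; fraction = 1104.5 / 23641 = 47/1006.

DWL / government spending = 47/1006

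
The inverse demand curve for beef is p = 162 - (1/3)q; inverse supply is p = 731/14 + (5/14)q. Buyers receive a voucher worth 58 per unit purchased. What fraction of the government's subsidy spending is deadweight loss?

DWL / government spending = 14/81

Pre-subsidy: 162 - (1/3)q = 731/14 + (5/14)q gives q* = 159 and p* = 109.
With the rebate, buyers effectively pay pb = ps − 58, where ps is the price sellers receive.
On the curves, pb = 162 - (1/3)q and ps = 731/14 + (5/14)q; the wedge ps − pb = 58 gives 731/14 + (5/14)q − (162 - (1/3)q) = 58, so q' = 243.
Then pb = 162 − (1/3)·243 = 81 and ps = 731/14 + (5/14)·243 = 139.
ΔCS = ½(159 + 243)(109 − 81) = 5628; ΔPS = ½(159 + 243)(139 − 109) = 6030.
Government spending = 58 × 243 = 14094.
DWL = ½ × 58 × (243 − 159) = 2436; fraction = 2436 / 14094 = 14/81.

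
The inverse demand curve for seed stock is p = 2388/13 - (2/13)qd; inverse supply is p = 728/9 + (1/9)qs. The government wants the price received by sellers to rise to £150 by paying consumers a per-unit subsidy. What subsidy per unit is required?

Required subsidy s = £62 per unit

At a seller price of 150, quantity supplied is -728 + 9·150 = 622.
Buyers absorb 622 only when they pay pb = 2388/13 − (2/13)·622 = 88.
s = ps − pb = 150 − 88 = 62.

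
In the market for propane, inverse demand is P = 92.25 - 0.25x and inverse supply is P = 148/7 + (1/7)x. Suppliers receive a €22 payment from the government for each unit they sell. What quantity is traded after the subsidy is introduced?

Pre-subsidy: 92.25 - 0.25x = 148/7 + (1/7)x gives x* = 181 and P* = 47.
With the subsidy, sellers receive Ps = Pb + 22 for each unit, where Pb is the price buyers pay.
On the curves, Pb = 92.25 - 0.25x and Ps = 148/7 + (1/7)x; the wedge Ps − Pb = 22 gives 148/7 + (1/7)x − (92.25 - 0.25x) = 22, so x' = 237.
Then Pb = 92.25 − 0.25·237 = 33 and Ps = 148/7 + (1/7)·237 = 55.

x' = 237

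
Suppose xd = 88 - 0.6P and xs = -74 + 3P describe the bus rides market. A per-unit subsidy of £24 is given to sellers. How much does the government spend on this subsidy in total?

Pre-subsidy: 88 - 0.6P = -74 + 3P gives P* = 45, x* = 61.
With the subsidy, sellers receive Ps = Pb + 24 for each unit, where Pb is the price buyers pay.
Supply in terms of Pb becomes xs = -74 + 3(Pb + 24) = -2 + 3Pb. Setting this equal to demand: 88 - 0.6Pb = -2 + 3Pb, so Pb = 25.
Sellers receive Ps = 25 + 24 = 49; x' = 88 − 0.6·25 = 73.
Government outlay = subsidy × quantity = 24 × 73 = 1752.

Government cost = £1752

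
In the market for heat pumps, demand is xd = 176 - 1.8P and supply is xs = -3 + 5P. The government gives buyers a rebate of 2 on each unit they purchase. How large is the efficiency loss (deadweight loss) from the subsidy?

Pre-subsidy: 176 - 1.8P = -3 + 5P gives P* = 895/34, x* = 4373/34.
With the rebate, buyers effectively pay Pb = Ps − 2, where Ps is the price sellers receive.
Demand in terms of Ps becomes xd = 176 − 1.8(Ps − 2) = 179.6 - 1.8Ps. Setting this equal to supply: 179.6 - 1.8Ps = -3 + 5Ps, so Ps = 913/34.
Buyers pay Pb = 913/34 − 2 = 845/34; x' = -3 + 5·(913/34) = 4463/34.
The subsidy expands output by 4463/34 − 4373/34 = 45/17 past the efficient level; on those units the gap between marginal cost and willingness to pay runs from 0 up to 2.
DWL = ½ × 2 × 45/17 = 45/17.

Deadweight loss = 45/17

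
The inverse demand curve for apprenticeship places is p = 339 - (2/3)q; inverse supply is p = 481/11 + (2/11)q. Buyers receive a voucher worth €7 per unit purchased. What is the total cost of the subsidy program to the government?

Pre-subsidy: 339 - (2/3)q = 481/11 + (2/11)q gives q* = 348 and p* = 107.
With the rebate, buyers effectively pay pb = ps − 7, where ps is the price sellers receive.
On the curves, pb = 339 - (2/3)q and ps = 481/11 + (2/11)q; the wedge ps − pb = 7 gives 481/11 + (2/11)q − (339 - (2/3)q) = 7, so q' = 356.25.
Then pb = 339 − (2/3)·356.25 = 101.5 and ps = 481/11 + (2/11)·356.25 = 108.5.
Government outlay = subsidy × quantity = 7 × 356.25 = 2493.75.

Government cost = €2493.75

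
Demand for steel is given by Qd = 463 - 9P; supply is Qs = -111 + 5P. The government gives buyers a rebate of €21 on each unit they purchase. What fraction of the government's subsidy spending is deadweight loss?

DWL / government spending = 135/646

Pre-subsidy: 463 - 9P = -111 + 5P gives P* = 41, Q* = 94.
With the rebate, buyers effectively pay Pb = Ps − 21, where Ps is the price sellers receive.
Demand in terms of Ps becomes Qd = 463 − 9(Ps − 21) = 652 - 9Ps. Setting this equal to supply: 652 - 9Ps = -111 + 5Ps, so Ps = 54.5.
Buyers pay Pb = 54.5 − 21 = 33.5; Q' = -111 + 5·54.5 = 161.5.
ΔCS = ½(94 + 161.5)(41 − 33.5) = 958.125; ΔPS = ½(94 + 161.5)(54.5 − 41) = 1724.625.
Government spending = 21 × 161.5 = 3391.5.
DWL = ½ × 21 × (161.5 − 94) = 708.75; fraction = 708.75 / 3391.5 = 135/646.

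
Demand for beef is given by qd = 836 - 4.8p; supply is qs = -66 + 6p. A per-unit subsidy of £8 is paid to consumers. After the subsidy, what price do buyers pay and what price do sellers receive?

Buyers pay 2135/27; sellers receive 2351/27

Pre-subsidy: 836 - 4.8p = -66 + 6p gives p* = 2255/27, q* = 3916/9.
With the rebate, buyers effectively pay pb = ps − 8, where ps is the price sellers receive.
Demand in terms of ps becomes qd = 836 − 4.8(ps − 8) = 874.4 - 4.8ps. Setting this equal to supply: 874.4 - 4.8ps = -66 + 6ps, so ps = 2351/27.
Buyers pay pb = 2351/27 − 8 = 2135/27; q' = -66 + 6·(2351/27) = 4108/9.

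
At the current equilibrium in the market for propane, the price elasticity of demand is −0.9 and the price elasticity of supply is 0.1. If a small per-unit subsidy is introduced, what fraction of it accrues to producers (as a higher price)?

For a small subsidy around the equilibrium, the benefit split depends on the relative slopes, which at a point are proportional to the elasticities.
Buyer share = εs/(εs + |εd|) = 0.1/(0.1 + 0.9) = 0.1; seller share = |εd|/(εs + |εd|) = 0.9.
So producers capture 0.9 of the subsidy.

Producer share = 0.9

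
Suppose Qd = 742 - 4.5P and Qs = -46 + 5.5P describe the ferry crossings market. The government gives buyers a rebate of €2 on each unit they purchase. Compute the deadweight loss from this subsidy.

Deadweight loss = €4.95

Pre-subsidy: 742 - 4.5P = -46 + 5.5P gives P* = 78.8, Q* = 387.4.
With the rebate, buyers effectively pay Pb = Ps − 2, where Ps is the price sellers receive.
Demand in terms of Ps becomes Qd = 742 − 4.5(Ps − 2) = 751 - 4.5Ps. Setting this equal to supply: 751 - 4.5Ps = -46 + 5.5Ps, so Ps = 79.7.
Buyers pay Pb = 79.7 − 2 = 77.7; Q' = -46 + 5.5·79.7 = 392.35.
The subsidy expands output by 392.35 − 387.4 = 4.95 past the efficient level; on those units the gap between marginal cost and willingness to pay runs from 0 up to 2.
DWL = ½ × 2 × 4.95 = 4.95.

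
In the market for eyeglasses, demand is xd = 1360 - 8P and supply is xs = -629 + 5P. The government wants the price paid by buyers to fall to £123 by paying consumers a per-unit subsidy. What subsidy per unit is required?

At a buyer price of 123, quantity demanded is 1360 − 8·123 = 376.
Sellers supply 376 only when they receive Ps with -629 + 5·Ps = 376, i.e. Ps = 201.
s = Ps − Pb = 201 − 123 = 78.

Required subsidy s = £78 per unit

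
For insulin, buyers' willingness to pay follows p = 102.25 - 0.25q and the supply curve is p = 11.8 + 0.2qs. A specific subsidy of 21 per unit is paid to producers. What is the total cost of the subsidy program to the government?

Government cost = 5201

Pre-subsidy: 102.25 - 0.25q = 11.8 + 0.2q gives q* = 201 and p* = 52.
With the subsidy, sellers receive ps = pb + 21 for each unit, where pb is the price buyers pay.
On the curves, pb = 102.25 - 0.25q and ps = 11.8 + 0.2q; the wedge ps − pb = 21 gives 11.8 + 0.2q − (102.25 - 0.25q) = 21, so q' = 743/3.
Then pb = 102.25 − 0.25·(743/3) = 121/3 and ps = 11.8 + 0.2·(743/3) = 184/3.
Government outlay = subsidy × quantity = 21 × 743/3 = 5201.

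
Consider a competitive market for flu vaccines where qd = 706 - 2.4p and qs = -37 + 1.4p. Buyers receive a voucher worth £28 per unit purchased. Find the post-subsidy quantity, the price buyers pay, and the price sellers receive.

Pre-subsidy: 706 - 2.4p = -37 + 1.4p gives p* = 3715/19, q* = 4498/19.
With the rebate, buyers effectively pay pb = ps − 28, where ps is the price sellers receive.
Demand in terms of ps becomes qd = 706 − 2.4(ps − 28) = 773.2 - 2.4ps. Setting this equal to supply: 773.2 - 2.4ps = -37 + 1.4ps, so ps = 4051/19.
Buyers pay pb = 4051/19 − 28 = 3519/19; q' = -37 + 1.4·(4051/19) = 24842/95.

q' = 24842/95; buyers pay 3519/19; sellers receive 4051/19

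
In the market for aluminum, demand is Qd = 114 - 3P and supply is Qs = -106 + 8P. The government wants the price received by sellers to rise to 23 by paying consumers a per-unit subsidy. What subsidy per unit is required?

At a seller price of 23, quantity supplied is -106 + 8·23 = 78.
Buyers absorb 78 only when they pay Pb with 114 − 3·Pb = 78, i.e. Pb = 12.
s = Ps − Pb = 23 − 12 = 11.

Required subsidy s = 11 per unit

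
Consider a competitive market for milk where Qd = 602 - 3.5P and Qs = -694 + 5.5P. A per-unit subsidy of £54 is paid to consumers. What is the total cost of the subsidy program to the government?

Pre-subsidy: 602 - 3.5P = -694 + 5.5P gives P* = 144, Q* = 98.
With the rebate, buyers effectively pay Pb = Ps − 54, where Ps is the price sellers receive.
Demand in terms of Ps becomes Qd = 602 − 3.5(Ps − 54) = 791 - 3.5Ps. Setting this equal to supply: 791 - 3.5Ps = -694 + 5.5Ps, so Ps = 165.
Buyers pay Pb = 165 − 54 = 111; Q' = -694 + 5.5·165 = 213.5.
Government outlay = subsidy × quantity = 54 × 213.5 = 11529.

Government cost = £11529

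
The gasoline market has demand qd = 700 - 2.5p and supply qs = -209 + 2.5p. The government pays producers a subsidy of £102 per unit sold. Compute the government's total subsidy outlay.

Pre-subsidy: 700 - 2.5p = -209 + 2.5p gives p* = 181.8, q* = 245.5.
With the subsidy, sellers receive ps = pb + 102 for each unit, where pb is the price buyers pay.
Supply in terms of pb becomes qs = -209 + 2.5(pb + 102) = 46 + 2.5pb. Setting this equal to demand: 700 - 2.5pb = 46 + 2.5pb, so pb = 130.8.
Sellers receive ps = 130.8 + 102 = 232.8; q' = 700 − 2.5·130.8 = 373.
Government outlay = subsidy × quantity = 102 × 373 = 38046.

Government cost = £38046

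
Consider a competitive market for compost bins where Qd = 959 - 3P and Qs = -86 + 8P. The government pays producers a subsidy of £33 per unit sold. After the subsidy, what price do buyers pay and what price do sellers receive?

Pre-subsidy: 959 - 3P = -86 + 8P gives P* = 95, Q* = 674.
With the subsidy, sellers receive Ps = Pb + 33 for each unit, where Pb is the price buyers pay.
Supply in terms of Pb becomes Qs = -86 + 8(Pb + 33) = 178 + 8Pb. Setting this equal to demand: 959 - 3Pb = 178 + 8Pb, so Pb = 71.
Sellers receive Ps = 71 + 33 = 104; Q' = 959 − 3·71 = 746.

Buyers pay £71; sellers receive £104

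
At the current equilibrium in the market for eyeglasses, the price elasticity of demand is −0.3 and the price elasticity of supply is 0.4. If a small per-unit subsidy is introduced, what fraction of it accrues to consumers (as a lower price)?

For a small subsidy around the equilibrium, the benefit split depends on the relative slopes, which at a point are proportional to the elasticities.
Buyer share = εs/(εs + |εd|) = 0.4/(0.4 + 0.3) = 4/7; seller share = |εd|/(εs + |εd|) = 3/7.

Consumer share = 4/7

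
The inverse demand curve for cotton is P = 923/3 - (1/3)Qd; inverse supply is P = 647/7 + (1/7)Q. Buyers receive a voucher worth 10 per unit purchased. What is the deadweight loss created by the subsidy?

Deadweight loss = 105

Pre-subsidy: 923/3 - (1/3)Q = 647/7 + (1/7)Q gives Q* = 452 and P* = 157.
With the rebate, buyers effectively pay Pb = Ps − 10, where Ps is the price sellers receive.
On the curves, Pb = 923/3 - (1/3)Q and Ps = 647/7 + (1/7)Q; the wedge Ps − Pb = 10 gives 647/7 + (1/7)Q − (923/3 - (1/3)Q) = 10, so Q' = 473.
Then Pb = 923/3 − (1/3)·473 = 150 and Ps = 647/7 + (1/7)·473 = 160.
The subsidy expands output by 473 − 452 = 21 past the efficient level; on those units the gap between marginal cost and willingness to pay runs from 0 up to 10.
DWL = ½ × 10 × 21 = 105.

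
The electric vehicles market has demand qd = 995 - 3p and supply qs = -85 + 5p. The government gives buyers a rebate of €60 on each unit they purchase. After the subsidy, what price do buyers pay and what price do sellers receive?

Pre-subsidy: 995 - 3p = -85 + 5p gives p* = 135, q* = 590.
With the rebate, buyers effectively pay pb = ps − 60, where ps is the price sellers receive.
Demand in terms of ps becomes qd = 995 − 3(ps − 60) = 1175 - 3ps. Setting this equal to supply: 1175 - 3ps = -85 + 5ps, so ps = 157.5.
Buyers pay pb = 157.5 − 60 = 97.5; q' = -85 + 5·157.5 = 702.5.

Buyers pay €97.5; sellers receive €157.5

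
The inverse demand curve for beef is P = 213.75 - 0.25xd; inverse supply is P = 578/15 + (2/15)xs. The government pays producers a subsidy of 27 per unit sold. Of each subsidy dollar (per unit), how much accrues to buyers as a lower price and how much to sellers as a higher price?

Buyers gain 405/23 per unit; sellers gain 216/23 per unit

Pre-subsidy: 213.75 - 0.25x = 578/15 + (2/15)x gives x* = 10513/23 and P* = 2288/23.
With the subsidy, sellers receive Ps = Pb + 27 for each unit, where Pb is the price buyers pay.
On the curves, Pb = 213.75 - 0.25x and Ps = 578/15 + (2/15)x; the wedge Ps − Pb = 27 gives 578/15 + (2/15)x − (213.75 - 0.25x) = 27, so x' = 12133/23.
Then Pb = 213.75 − 0.25·(12133/23) = 1883/23 and Ps = 578/15 + (2/15)·(12133/23) = 2504/23.
Buyers' price falls by P* − Pb = 2288/23 − 1883/23 = 405/23; sellers' price rises by Ps − P* = 2504/23 − 2288/23 = 216/23.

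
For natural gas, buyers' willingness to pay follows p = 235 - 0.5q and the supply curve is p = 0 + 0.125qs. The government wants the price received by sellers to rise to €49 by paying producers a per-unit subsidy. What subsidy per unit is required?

At a seller price of 49, quantity supplied is 0 + 8·49 = 392.
Buyers absorb 392 only when they pay pb = 235 − 0.5·392 = 39.
s = ps − pb = 49 − 39 = 10.

Required subsidy s = €10 per unit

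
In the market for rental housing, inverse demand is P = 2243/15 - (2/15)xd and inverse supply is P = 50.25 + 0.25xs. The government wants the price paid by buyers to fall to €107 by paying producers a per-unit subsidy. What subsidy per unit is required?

At a buyer price of 107, quantity demanded is 1121.5 − 7.5·107 = 319.
Sellers supply 319 only when they receive Ps = 50.25 + 0.25·319 = 130.
s = Ps − Pb = 130 − 107 = 23.

Required subsidy s = €23 per unit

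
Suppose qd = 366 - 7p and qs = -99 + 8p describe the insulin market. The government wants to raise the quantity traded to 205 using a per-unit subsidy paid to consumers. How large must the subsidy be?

Required subsidy s = 15 per unit

At q = 205, invert demand for the buyer price: pb = (366 − 205)/7 = 23; invert supply for the seller price: ps = (205 − (-99))/8 = 38.
The subsidy must fill the gap: s = ps − pb = 38 − 23 = 15.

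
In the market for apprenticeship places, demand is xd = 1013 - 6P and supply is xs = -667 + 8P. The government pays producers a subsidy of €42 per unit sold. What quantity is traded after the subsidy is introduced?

Pre-subsidy: 1013 - 6P = -667 + 8P gives P* = 120, x* = 293.
With the subsidy, sellers receive Ps = Pb + 42 for each unit, where Pb is the price buyers pay.
Supply in terms of Pb becomes xs = -667 + 8(Pb + 42) = -331 + 8Pb. Setting this equal to demand: 1013 - 6Pb = -331 + 8Pb, so Pb = 96.
Sellers receive Ps = 96 + 42 = 138; x' = 1013 − 6·96 = 437.

x' = 437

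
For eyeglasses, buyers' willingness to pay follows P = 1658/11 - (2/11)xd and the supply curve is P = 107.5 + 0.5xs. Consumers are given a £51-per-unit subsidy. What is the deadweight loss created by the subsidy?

Deadweight loss = £1907.4

Pre-subsidy: 1658/11 - (2/11)x = 107.5 + 0.5x gives x* = 63.4 and P* = 139.2.
With the rebate, buyers effectively pay Pb = Ps − 51, where Ps is the price sellers receive.
On the curves, Pb = 1658/11 - (2/11)x and Ps = 107.5 + 0.5x; the wedge Ps − Pb = 51 gives 107.5 + 0.5x − (1658/11 - (2/11)x) = 51, so x' = 138.2.
Then Pb = 1658/11 − (2/11)·138.2 = 125.6 and Ps = 107.5 + 0.5·138.2 = 176.6.
The subsidy expands output by 138.2 − 63.4 = 74.8 past the efficient level; on those units the gap between marginal cost and willingness to pay runs from 0 up to 51.
DWL = ½ × 51 × 74.8 = 1907.4.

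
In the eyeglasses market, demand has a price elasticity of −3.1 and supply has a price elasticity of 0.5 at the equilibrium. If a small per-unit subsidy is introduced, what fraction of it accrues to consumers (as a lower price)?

For a small subsidy around the equilibrium, the benefit split depends on the relative slopes, which at a point are proportional to the elasticities.
Buyer share = εs/(εs + |εd|) = 0.5/(0.5 + 3.1) = 5/36; seller share = |εd|/(εs + |εd|) = 31/36.

Consumer share = 5/36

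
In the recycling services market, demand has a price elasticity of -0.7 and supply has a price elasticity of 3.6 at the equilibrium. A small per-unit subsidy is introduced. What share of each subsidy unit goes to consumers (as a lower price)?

Consumer share = 36/43

For a small subsidy around the equilibrium, the benefit split depends on the relative slopes, which at a point are proportional to the elasticities.
Buyer share = εs/(εs + |εd|) = 3.6/(3.6 + 0.7) = 36/43; seller share = |εd|/(εs + |εd|) = 7/43.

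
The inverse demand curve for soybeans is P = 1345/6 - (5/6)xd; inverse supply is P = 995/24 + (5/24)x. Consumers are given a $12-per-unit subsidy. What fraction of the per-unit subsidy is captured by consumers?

Pre-subsidy: 1345/6 - (5/6)x = 995/24 + (5/24)x gives x* = 175.4 and P* = 78.
With the rebate, buyers effectively pay Pb = Ps − 12, where Ps is the price sellers receive.
On the curves, Pb = 1345/6 - (5/6)x and Ps = 995/24 + (5/24)x; the wedge Ps − Pb = 12 gives 995/24 + (5/24)x − (1345/6 - (5/6)x) = 12, so x' = 186.92.
Then Pb = 1345/6 − (5/6)·186.92 = 68.4 and Ps = 995/24 + (5/24)·186.92 = 80.4.
Buyers' price falls by P* − Pb = 78 − 68.4 = 9.6; sellers' price rises by Ps − P* = 80.4 − 78 = 2.4.
So consumers capture 9.6/12 = 0.8 of each unit of subsidy.

Consumer share = 0.8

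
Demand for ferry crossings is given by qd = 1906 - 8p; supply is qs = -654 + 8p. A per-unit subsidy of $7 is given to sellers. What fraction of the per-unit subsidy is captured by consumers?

Consumer share = 0.5

Pre-subsidy: 1906 - 8p = -654 + 8p gives p* = 160, q* = 626.
With the subsidy, sellers receive ps = pb + 7 for each unit, where pb is the price buyers pay.
Supply in terms of pb becomes qs = -654 + 8(pb + 7) = -598 + 8pb. Setting this equal to demand: 1906 - 8pb = -598 + 8pb, so pb = 156.5.
Sellers receive ps = 156.5 + 7 = 163.5; q' = 1906 − 8·156.5 = 654.
Buyers' price falls by p* − pb = 160 − 156.5 = 3.5; sellers' price rises by ps − p* = 163.5 − 160 = 3.5.
So consumers capture 3.5/7 = 0.5 of each unit of subsidy.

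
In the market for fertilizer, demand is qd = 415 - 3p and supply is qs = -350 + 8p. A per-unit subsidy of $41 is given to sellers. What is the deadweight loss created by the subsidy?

Deadweight loss = 20172/11

Pre-subsidy: 415 - 3p = -350 + 8p gives p* = 765/11, q* = 2270/11.
With the subsidy, sellers receive ps = pb + 41 for each unit, where pb is the price buyers pay.
Supply in terms of pb becomes qs = -350 + 8(pb + 41) = -22 + 8pb. Setting this equal to demand: 415 - 3pb = -22 + 8pb, so pb = 437/11.
Sellers receive ps = 437/11 + 41 = 888/11; q' = 415 − 3·(437/11) = 3254/11.
The subsidy expands output by 3254/11 − 2270/11 = 984/11 past the efficient level; on those units the gap between marginal cost and willingness to pay runs from 0 up to 41.
DWL = ½ × 41 × 984/11 = 20172/11.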